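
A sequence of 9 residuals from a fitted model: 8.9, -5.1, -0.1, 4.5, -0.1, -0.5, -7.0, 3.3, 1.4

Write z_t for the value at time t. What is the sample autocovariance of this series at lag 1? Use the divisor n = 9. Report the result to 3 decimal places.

Mean z̄ = (8.9 − 5.1 − 0.1 + 4.5 − 0.1 − 0.5 − 7.0 + 3.3 + 1.4)/9 = 0.5889
Σ_{t=1}^{8}(z_t−z̄)(z_{t+1}−z̄) = -58.1123
γ_1 = -58.1123 / 9 = -6.457

-6.457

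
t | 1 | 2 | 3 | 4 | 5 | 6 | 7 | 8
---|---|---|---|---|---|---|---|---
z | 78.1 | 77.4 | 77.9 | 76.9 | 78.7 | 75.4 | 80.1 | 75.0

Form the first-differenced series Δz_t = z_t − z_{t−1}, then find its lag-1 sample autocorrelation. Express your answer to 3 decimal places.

First differences Δz: -0.7, 0.5, -1.0, 1.8, -3.3, 4.7, -5.1
Mean of differences = -0.4429
Numerator Σ(Δz_t−Δz̄)(Δz_{t+1}−Δz̄) = -47.0704
Denominator Σ(Δz_t−Δz̄)² = 62.5971
r_1(Δz) = -47.0704 / 62.5971 = -0.752

-0.752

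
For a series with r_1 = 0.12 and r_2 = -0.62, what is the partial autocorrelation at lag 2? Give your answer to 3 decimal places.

-0.644

φ_{22} = (r_2 − r_1²) / (1 − r_1²)
r_1² = (0.12)² = 0.0144
Numerator = -0.62 − 0.0144 = -0.6344; denominator = 1 − 0.0144 = 0.9856
φ_{22} = -0.6344 / 0.9856 = -0.644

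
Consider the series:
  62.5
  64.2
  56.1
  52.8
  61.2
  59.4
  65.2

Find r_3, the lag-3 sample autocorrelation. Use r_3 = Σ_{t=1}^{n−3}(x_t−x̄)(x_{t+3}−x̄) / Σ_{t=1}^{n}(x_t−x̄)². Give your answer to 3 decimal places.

-0.391

Mean x̄ = (62.5 + 64.2 + 56.1 + 52.8 + 61.2 + 59.4 + 65.2)/7 = 60.2000
Deviations from mean: 2.3000, 4.0000, -4.1000, -7.4000, 1.0000, -0.8000, 5.0000
Σ(x_t−x̄)(x_{t+3}−x̄) = (-17.0200) + (4.0000) + (3.2800) + (-37.0000) = -46.7400
Denominator Σ(x_t−x̄)² = 119.5000
r_3 = -46.7400 / 119.5000 = -0.391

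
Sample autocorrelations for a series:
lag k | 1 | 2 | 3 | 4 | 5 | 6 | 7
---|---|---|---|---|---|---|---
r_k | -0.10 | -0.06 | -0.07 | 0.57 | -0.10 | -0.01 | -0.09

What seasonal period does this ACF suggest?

4

The largest autocorrelation is r_4 = 0.57; the remaining lags stay at or below -0.01.
The dominant spike at lag 4 indicates a seasonal period of 4.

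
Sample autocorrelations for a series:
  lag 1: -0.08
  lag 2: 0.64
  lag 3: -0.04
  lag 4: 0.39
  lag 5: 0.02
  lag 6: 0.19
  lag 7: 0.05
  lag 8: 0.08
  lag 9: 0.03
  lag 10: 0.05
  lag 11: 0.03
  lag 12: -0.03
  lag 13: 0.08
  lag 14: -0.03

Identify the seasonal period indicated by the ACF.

The largest autocorrelation is r_2 = 0.64, with weaker echoes at lags 4 (0.39) and 6 (0.19); the remaining lags stay at or below 0.08.
The dominant spike at lag 2 indicates a seasonal period of 2.

2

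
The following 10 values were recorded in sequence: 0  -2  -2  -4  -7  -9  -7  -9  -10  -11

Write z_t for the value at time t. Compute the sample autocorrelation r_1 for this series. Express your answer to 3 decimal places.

0.653

Mean z̄ = (0 − 2 − 2 − 4 − 7 − 9 − 7 − 9 − 10 − 11)/10 = -6.1000
Numerator Σ_{t=1}^{9}(z_t−z̄)(z_{t+1}−z̄) = 86.7900
Denominator Σ(z_t−z̄)² = 132.9000
r_1 = 86.7900 / 132.9000 = 0.653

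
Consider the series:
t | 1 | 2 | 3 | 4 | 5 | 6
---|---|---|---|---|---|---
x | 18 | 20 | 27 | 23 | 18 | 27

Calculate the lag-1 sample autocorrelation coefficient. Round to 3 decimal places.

-0.242

Mean x̄ = (18 + 20 + 27 + 23 + 18 + 27)/6 = 22.1667
Deviations from mean: -4.1667, -2.1667, 4.8333, 0.8333, -4.1667, 4.8333
Σ(x_t−x̄)(x_{t+1}−x̄) = (9.0278) + (-10.4722) + (4.0278) + (-3.4722) + (-20.1389) = -21.0278
Denominator Σ(x_t−x̄)² = 86.8333
r_1 = -21.0278 / 86.8333 = -0.242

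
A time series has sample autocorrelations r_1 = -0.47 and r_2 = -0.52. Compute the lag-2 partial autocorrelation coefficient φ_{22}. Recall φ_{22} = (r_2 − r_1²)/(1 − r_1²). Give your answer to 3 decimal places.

-0.951

φ_{22} = (r_2 − r_1²) / (1 − r_1²)
r_1² = (-0.47)² = 0.2209
Numerator = -0.52 − 0.2209 = -0.7409; denominator = 1 − 0.2209 = 0.7791
φ_{22} = -0.7409 / 0.7791 = -0.951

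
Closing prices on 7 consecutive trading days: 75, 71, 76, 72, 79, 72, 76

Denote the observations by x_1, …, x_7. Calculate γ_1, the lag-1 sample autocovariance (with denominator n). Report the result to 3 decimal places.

-5.312

Mean x̄ = (75 + 71 + 76 + 72 + 79 + 72 + 76)/7 = 74.4286
Σ_{t=1}^{6}(x_t−x̄)(x_{t+1}−x̄) = -37.1837
γ_1 = -37.1837 / 7 = -5.312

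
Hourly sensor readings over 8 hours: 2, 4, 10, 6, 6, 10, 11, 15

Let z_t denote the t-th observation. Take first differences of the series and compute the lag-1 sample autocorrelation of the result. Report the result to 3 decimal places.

-0.315

First differences Δz: 2, 6, -4, 0, 4, 1, 4
Mean of differences = 1.8571
Numerator Σ(Δz_t−Δz̄)(Δz_{t+1}−Δz̄) = -20.4490
Denominator Σ(Δz_t−Δz̄)² = 64.8571
r_1(Δz) = -20.4490 / 64.8571 = -0.315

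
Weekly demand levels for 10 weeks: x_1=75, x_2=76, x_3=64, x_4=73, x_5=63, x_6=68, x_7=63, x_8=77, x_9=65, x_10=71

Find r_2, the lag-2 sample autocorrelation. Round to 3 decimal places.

0.337

Mean x̄ = (75 + 76 + 64 + 73 + 63 + 68 + 63 + 77 + 65 + 71)/10 = 69.5000
Numerator Σ_{t=1}^{8}(x_t−x̄)(x_{t+2}−x̄) = 94.5000
Denominator Σ(x_t−x̄)² = 280.5000
r_2 = 94.5000 / 280.5000 = 0.337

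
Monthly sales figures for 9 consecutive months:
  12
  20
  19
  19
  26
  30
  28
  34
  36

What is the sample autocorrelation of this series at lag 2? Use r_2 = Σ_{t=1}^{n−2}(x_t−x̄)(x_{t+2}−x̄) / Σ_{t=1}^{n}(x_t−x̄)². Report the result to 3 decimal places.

0.304

Mean x̄ = (12 + 20 + 19 + 19 + 26 + 30 + 28 + 34 + 36)/9 = 24.8889
Numerator Σ_{t=1}^{7}(x_t−x̄)(x_{t+2}−x̄) = 152.6420
Denominator Σ(x_t−x̄)² = 502.8889
r_2 = 152.6420 / 502.8889 = 0.304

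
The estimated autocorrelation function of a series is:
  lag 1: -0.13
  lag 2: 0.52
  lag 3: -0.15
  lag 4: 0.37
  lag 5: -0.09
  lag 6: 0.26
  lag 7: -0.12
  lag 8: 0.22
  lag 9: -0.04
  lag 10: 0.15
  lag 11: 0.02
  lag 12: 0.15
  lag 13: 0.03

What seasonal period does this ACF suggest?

2

The largest autocorrelation is r_2 = 0.52, with weaker echoes at lags 4 (0.37), 6 (0.26), 8 (0.22), 10 (0.15) and 12 (0.15); the remaining lags stay at or below 0.03.
The dominant spike at lag 2 indicates a seasonal period of 2.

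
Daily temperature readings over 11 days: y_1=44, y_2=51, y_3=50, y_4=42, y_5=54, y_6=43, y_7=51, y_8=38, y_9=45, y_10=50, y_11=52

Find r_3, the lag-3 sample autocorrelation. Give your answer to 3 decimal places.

Mean ȳ = (44 + 51 + 50 + 42 + 54 + 43 + 51 + 38 + 45 + 50 + 52)/11 = 47.2727
Numerator Σ_{t=1}^{8}(y_t−ȳ)(y_{t+3}−ȳ) = -75.3140
Denominator Σ(y_t−ȳ)² = 258.1818
r_3 = -75.3140 / 258.1818 = -0.292

-0.292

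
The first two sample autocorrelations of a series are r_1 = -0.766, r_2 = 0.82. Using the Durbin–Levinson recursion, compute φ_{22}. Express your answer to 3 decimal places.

φ_{22} = (r_2 − r_1²) / (1 − r_1²)
r_1² = (-0.766)² = 0.586756
Numerator = 0.82 − 0.5868 = 0.2332; denominator = 1 − 0.5868 = 0.4132
φ_{22} = 0.2332 / 0.4132 = 0.564

0.564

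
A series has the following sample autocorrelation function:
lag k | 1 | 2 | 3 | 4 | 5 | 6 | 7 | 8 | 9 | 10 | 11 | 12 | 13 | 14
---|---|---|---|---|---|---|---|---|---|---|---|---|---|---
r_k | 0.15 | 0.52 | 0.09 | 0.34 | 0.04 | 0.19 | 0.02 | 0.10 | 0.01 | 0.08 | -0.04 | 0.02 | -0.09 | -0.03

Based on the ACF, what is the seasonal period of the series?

The largest autocorrelation is r_2 = 0.52, with weaker echoes at lags 4 (0.34) and 6 (0.19); the remaining lags stay at or below 0.15.
The dominant spike at lag 2 indicates a seasonal period of 2.

2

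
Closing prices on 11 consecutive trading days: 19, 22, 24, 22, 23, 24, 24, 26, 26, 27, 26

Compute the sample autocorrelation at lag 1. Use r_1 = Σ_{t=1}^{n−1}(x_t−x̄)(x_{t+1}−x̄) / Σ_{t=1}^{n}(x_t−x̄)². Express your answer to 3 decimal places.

Mean x̄ = (19 + 22 + 24 + 22 + 23 + 24 + 24 + 26 + 26 + 27 + 26)/11 = 23.9091
Numerator Σ_{t=1}^{10}(x_t−x̄)(x_{t+1}−x̄) = 28.1736
Denominator Σ(x_t−x̄)² = 54.9091
r_1 = 28.1736 / 54.9091 = 0.513

0.513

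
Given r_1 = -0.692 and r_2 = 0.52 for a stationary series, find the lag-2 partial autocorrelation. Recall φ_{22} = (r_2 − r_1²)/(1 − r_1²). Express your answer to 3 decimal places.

0.079

φ_{22} = (r_2 − r_1²) / (1 − r_1²)
r_1² = (-0.692)² = 0.478864
Numerator = 0.52 − 0.4789 = 0.0411; denominator = 1 − 0.4789 = 0.5211
φ_{22} = 0.0411 / 0.5211 = 0.079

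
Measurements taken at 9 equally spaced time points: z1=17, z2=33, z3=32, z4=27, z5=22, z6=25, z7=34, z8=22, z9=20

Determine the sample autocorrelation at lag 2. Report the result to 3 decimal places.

-0.487

Mean z̄ = (17 + 33 + 32 + 27 + 22 + 25 + 34 + 22 + 20)/9 = 25.7778
Σ(z_t−z̄)(z_{t+2}−z̄) = (-54.6173) + (8.8272) + (-23.5062) + (-0.9506) + (-31.0617) + (2.9383) + (-47.5062) = -145.8765
Denominator Σ(z_t−z̄)² = 299.5556
r_2 = -145.8765 / 299.5556 = -0.487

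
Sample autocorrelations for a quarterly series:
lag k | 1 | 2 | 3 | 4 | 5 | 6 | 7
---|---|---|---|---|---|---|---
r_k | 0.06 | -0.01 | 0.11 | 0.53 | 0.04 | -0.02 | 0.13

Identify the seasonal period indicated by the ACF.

The largest autocorrelation is r_4 = 0.53; the remaining lags stay at or below 0.13.
The dominant spike at lag 4 indicates a seasonal period of 4.

4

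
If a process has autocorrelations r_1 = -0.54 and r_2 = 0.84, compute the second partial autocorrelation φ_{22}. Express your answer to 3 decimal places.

0.774

φ_{22} = (r_2 − r_1²) / (1 − r_1²)
r_1² = (-0.54)² = 0.2916
Numerator = 0.84 − 0.2916 = 0.5484; denominator = 1 − 0.2916 = 0.7084
φ_{22} = 0.5484 / 0.7084 = 0.774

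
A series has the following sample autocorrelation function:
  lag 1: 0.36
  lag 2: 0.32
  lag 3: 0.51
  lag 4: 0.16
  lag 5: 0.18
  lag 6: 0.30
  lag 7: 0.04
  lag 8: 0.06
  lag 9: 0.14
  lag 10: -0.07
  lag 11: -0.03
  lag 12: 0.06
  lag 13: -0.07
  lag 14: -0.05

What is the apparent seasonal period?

The largest autocorrelation is r_3 = 0.51; the remaining lags stay at or below 0.36. The elevated value at lag 1 (0.36), dropping to 0.32 at lag 2, reflects decaying short-term dependence rather than seasonality.
The dominant spike at lag 3 indicates a seasonal period of 3.

3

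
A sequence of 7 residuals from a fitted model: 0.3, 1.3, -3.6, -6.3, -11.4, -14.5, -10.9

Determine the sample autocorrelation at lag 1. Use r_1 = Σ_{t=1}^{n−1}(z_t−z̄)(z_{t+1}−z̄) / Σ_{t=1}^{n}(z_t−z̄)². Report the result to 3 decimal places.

0.672

Mean z̄ = (0.3 + 1.3 − 3.6 − 6.3 − 11.4 − 14.5 − 10.9)/7 = -6.4429
Deviations from mean: 6.7429, 7.7429, 2.8429, 0.1429, -4.9571, -8.0571, -4.4571
Numerator Σ_{t=1}^{6}(z_t−z̄)(z_{t+1}−z̄) = 149.7710
Denominator Σ(z_t−z̄)² = 222.8771
r_1 = 149.7710 / 222.8771 = 0.672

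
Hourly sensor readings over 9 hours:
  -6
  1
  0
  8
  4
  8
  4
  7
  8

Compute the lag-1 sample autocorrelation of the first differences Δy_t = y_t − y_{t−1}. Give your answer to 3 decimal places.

-0.689

First differences Δy: 7, -1, 8, -4, 4, -4, 3, 1
Mean of differences = 1.7500
Numerator Σ(Δy_t−Δȳ)(Δy_{t+1}−Δȳ) = -101.5625
Denominator Σ(Δy_t−Δȳ)² = 147.5000
r_1(Δy) = -101.5625 / 147.5000 = -0.689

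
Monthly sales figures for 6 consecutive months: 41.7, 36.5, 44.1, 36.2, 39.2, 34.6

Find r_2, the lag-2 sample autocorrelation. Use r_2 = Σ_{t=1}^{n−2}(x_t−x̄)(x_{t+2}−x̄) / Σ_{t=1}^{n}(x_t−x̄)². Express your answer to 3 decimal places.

Mean x̄ = (41.7 + 36.5 + 44.1 + 36.2 + 39.2 + 34.6)/6 = 38.7167
Deviations from mean: 2.9833, -2.2167, 5.3833, -2.5167, 0.4833, -4.1167
Σ(x_t−x̄)(x_{t+2}−x̄) = (16.0603) + (5.5786) + (2.6019) + (10.3603) = 34.6011
Denominator Σ(x_t−x̄)² = 66.3083
r_2 = 34.6011 / 66.3083 = 0.522

0.522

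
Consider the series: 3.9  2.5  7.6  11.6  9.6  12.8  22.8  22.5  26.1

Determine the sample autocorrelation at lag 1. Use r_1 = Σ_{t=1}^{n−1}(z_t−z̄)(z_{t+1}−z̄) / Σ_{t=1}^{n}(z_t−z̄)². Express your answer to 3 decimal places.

Mean z̄ = (3.9 + 2.5 + 7.6 + 11.6 + 9.6 + 12.8 + 22.8 + 22.5 + 26.1)/9 = 13.2667
Numerator Σ_{t=1}^{8}(z_t−z̄)(z_{t+1}−z̄) = 381.1956
Denominator Σ(z_t−z̄)² = 593.0400
r_1 = 381.1956 / 593.0400 = 0.643

0.643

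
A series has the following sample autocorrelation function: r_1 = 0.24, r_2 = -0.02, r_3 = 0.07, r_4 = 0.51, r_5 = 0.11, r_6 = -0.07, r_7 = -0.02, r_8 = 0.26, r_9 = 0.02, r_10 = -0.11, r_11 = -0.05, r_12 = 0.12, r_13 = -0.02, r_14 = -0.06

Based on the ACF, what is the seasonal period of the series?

4

The largest autocorrelation is r_4 = 0.51, with a weaker echo at lag 8 (0.26); the remaining lags stay at or below 0.24.
The dominant spike at lag 4 indicates a seasonal period of 4.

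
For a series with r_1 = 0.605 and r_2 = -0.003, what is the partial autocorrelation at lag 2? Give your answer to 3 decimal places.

-0.582

φ_{22} = (r_2 − r_1²) / (1 − r_1²)
r_1² = (0.605)² = 0.366025
Numerator = -0.003 − 0.3660 = -0.3690; denominator = 1 − 0.3660 = 0.6340
φ_{22} = -0.3690 / 0.6340 = -0.582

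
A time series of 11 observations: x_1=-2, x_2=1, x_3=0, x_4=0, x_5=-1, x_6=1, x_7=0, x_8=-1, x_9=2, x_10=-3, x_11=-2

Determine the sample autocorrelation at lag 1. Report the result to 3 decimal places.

-0.249

Mean x̄ = (-2 + 1 + 0 + 0 − 1 + 1 + 0 − 1 + 2 − 3 − 2)/11 = -0.4545
Numerator Σ_{t=1}^{10}(x_t−x̄)(x_{t+1}−x̄) = -5.6612
Denominator Σ(x_t−x̄)² = 22.7273
r_1 = -5.6612 / 22.7273 = -0.249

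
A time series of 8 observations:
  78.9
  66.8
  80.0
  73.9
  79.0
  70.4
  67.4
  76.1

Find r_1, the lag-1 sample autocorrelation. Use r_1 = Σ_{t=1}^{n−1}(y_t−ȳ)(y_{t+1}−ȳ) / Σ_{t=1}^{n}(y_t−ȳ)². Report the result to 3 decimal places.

-0.441

Mean ȳ = (78.9 + 66.8 + 80.0 + 73.9 + 79.0 + 70.4 + 67.4 + 76.1)/8 = 74.0625
Deviations from mean: 4.8375, -7.2625, 5.9375, -0.1625, 4.9375, -3.6625, -6.6625, 2.0375
Numerator Σ_{t=1}^{7}(y_t−ȳ)(y_{t+1}−ȳ) = -87.2777
Denominator Σ(y_t−ȳ)² = 197.7588
r_1 = -87.2777 / 197.7588 = -0.441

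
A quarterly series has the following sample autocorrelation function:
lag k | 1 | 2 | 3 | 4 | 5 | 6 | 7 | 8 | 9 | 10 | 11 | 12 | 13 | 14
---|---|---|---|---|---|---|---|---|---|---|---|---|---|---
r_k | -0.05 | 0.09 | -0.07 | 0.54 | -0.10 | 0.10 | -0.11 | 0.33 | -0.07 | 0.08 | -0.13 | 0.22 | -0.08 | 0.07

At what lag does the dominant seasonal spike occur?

4

The largest autocorrelation is r_4 = 0.54, with weaker echoes at lags 8 (0.33) and 12 (0.22); the remaining lags stay at or below 0.10.
The dominant spike at lag 4 indicates a seasonal period of 4.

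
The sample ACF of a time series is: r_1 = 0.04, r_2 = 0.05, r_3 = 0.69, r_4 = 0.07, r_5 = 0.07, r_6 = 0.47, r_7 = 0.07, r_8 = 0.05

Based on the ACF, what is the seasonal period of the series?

3

The largest autocorrelation is r_3 = 0.69, with a weaker echo at lag 6 (0.47); the remaining lags stay at or below 0.07.
The dominant spike at lag 3 indicates a seasonal period of 3.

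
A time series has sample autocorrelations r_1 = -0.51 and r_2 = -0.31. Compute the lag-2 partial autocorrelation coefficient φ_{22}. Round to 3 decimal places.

-0.771

φ_{22} = (r_2 − r_1²) / (1 − r_1²)
r_1² = (-0.51)² = 0.2601
Numerator = -0.31 − 0.2601 = -0.5701; denominator = 1 − 0.2601 = 0.7399
φ_{22} = -0.5701 / 0.7399 = -0.771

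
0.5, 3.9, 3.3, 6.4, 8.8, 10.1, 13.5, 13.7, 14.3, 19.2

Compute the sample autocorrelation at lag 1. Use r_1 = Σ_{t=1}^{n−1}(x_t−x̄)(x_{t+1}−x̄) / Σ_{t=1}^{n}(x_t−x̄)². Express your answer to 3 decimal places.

0.615

Mean x̄ = (0.5 + 3.9 + 3.3 + 6.4 + 8.8 + 10.1 + 13.5 + 13.7 + 14.3 + 19.2)/10 = 9.3700
Numerator Σ_{t=1}^{9}(x_t−x̄)(x_{t+1}−x̄) = 191.7331
Denominator Σ(x_t−x̄)² = 311.8610
r_1 = 191.7331 / 311.8610 = 0.615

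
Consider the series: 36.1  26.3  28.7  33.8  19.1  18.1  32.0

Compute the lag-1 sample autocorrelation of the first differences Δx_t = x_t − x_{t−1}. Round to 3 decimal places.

-0.171

First differences Δx: -9.8, 2.4, 5.1, -14.7, -1.0, 13.9
Mean of differences = -0.6833
Numerator Σ(Δx_t−Δx̄)(Δx_{t+1}−Δx̄) = -91.5203
Denominator Σ(Δx_t−Δx̄)² = 535.3083
r_1(Δx) = -91.5203 / 535.3083 = -0.171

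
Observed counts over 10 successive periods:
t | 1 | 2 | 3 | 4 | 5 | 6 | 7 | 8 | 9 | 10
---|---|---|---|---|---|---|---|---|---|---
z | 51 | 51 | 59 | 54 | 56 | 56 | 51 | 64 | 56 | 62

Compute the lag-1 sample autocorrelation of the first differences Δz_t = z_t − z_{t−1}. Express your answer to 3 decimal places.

-0.735

First differences Δz: 0, 8, -5, 2, 0, -5, 13, -8, 6
Mean of differences = 1.2222
Numerator Σ(Δz_t−Δz̄)(Δz_{t+1}−Δz̄) = -274.6049
Denominator Σ(Δz_t−Δz̄)² = 373.5556
r_1(Δz) = -274.6049 / 373.5556 = -0.735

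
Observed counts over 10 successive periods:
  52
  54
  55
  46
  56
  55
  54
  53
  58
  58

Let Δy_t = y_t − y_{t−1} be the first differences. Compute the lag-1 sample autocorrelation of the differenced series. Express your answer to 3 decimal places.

First differences Δy: 2, 1, -9, 10, -1, -1, -1, 5, 0
Mean of differences = 0.6667
Numerator Σ(Δy_t−Δȳ)(Δy_{t+1}−Δȳ) = -113.1111
Denominator Σ(Δy_t−Δȳ)² = 210.0000
r_1(Δy) = -113.1111 / 210.0000 = -0.539

-0.539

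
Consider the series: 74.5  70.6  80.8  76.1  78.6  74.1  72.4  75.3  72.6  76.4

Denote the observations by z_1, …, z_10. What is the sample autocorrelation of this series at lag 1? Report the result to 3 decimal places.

-0.228

Mean z̄ = (74.5 + 70.6 + 80.8 + 76.1 + 78.6 + 74.1 + 72.4 + 75.3 + 72.6 + 76.4)/10 = 75.1400
Numerator Σ_{t=1}^{9}(z_t−z̄)(z_{t+1}−z̄) = -18.8296
Denominator Σ(z_t−z̄)² = 82.6040
r_1 = -18.8296 / 82.6040 = -0.228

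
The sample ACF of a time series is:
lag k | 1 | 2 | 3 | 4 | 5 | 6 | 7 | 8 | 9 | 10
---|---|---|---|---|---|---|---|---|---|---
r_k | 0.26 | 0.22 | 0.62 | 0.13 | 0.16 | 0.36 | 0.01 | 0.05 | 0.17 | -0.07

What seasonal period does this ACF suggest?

3

The largest autocorrelation is r_3 = 0.62, with a weaker echo at lag 6 (0.36); the remaining lags stay at or below 0.26. The elevated value at lag 1 (0.26), dropping to 0.22 at lag 2, reflects decaying short-term dependence rather than seasonality.
The dominant spike at lag 3 indicates a seasonal period of 3.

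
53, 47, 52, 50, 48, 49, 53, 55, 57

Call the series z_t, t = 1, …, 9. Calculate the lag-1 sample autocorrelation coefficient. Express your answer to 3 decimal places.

0.287

Mean z̄ = (53 + 47 + 52 + 50 + 48 + 49 + 53 + 55 + 57)/9 = 51.5556
Numerator Σ_{t=1}^{8}(z_t−z̄)(z_{t+1}−z̄) = 25.3580
Denominator Σ(z_t−z̄)² = 88.2222
r_1 = 25.3580 / 88.2222 = 0.287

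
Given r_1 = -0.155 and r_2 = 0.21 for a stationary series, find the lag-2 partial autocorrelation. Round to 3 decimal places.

φ_{22} = (r_2 − r_1²) / (1 − r_1²)
r_1² = (-0.155)² = 0.024025
Numerator = 0.21 − 0.0240 = 0.1860; denominator = 1 − 0.0240 = 0.9760
φ_{22} = 0.1860 / 0.9760 = 0.191

0.191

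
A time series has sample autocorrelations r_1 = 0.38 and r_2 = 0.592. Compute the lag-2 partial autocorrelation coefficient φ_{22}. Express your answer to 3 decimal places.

φ_{22} = (r_2 − r_1²) / (1 − r_1²)
r_1² = (0.38)² = 0.1444
Numerator = 0.592 − 0.1444 = 0.4476; denominator = 1 − 0.1444 = 0.8556
φ_{22} = 0.4476 / 0.8556 = 0.523

0.523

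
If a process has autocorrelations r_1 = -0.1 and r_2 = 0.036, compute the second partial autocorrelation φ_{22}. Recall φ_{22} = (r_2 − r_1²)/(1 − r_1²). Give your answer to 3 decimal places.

φ_{22} = (r_2 − r_1²) / (1 − r_1²)
r_1² = (-0.1)² = 0.01
Numerator = 0.036 − 0.0100 = 0.0260; denominator = 1 − 0.0100 = 0.9900
φ_{22} = 0.0260 / 0.9900 = 0.026

0.026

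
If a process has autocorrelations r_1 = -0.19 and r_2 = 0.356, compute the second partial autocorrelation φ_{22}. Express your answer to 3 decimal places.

φ_{22} = (r_2 − r_1²) / (1 − r_1²)
r_1² = (-0.19)² = 0.0361
Numerator = 0.356 − 0.0361 = 0.3199; denominator = 1 − 0.0361 = 0.9639
φ_{22} = 0.3199 / 0.9639 = 0.332

0.332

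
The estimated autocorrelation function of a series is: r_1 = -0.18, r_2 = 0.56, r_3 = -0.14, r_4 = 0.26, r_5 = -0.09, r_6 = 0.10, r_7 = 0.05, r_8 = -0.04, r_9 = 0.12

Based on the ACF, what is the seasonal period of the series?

The largest autocorrelation is r_2 = 0.56, with a weaker echo at lag 4 (0.26); the remaining lags stay at or below 0.12.
The dominant spike at lag 2 indicates a seasonal period of 2.

2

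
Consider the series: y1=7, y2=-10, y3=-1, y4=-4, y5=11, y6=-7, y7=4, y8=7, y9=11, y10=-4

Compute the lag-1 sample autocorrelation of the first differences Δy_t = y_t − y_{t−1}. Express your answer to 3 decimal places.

-0.532

First differences Δy: -17, 9, -3, 15, -18, 11, 3, 4, -15
Mean of differences = -1.2222
Numerator Σ(Δy_t−Δȳ)(Δy_{t+1}−Δȳ) = -683.8272
Denominator Σ(Δy_t−Δȳ)² = 1285.5556
r_1(Δy) = -683.8272 / 1285.5556 = -0.532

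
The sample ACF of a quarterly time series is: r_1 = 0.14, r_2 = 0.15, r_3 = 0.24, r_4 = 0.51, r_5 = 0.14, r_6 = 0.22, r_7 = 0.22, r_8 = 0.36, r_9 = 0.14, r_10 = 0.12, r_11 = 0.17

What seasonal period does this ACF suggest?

The largest autocorrelation is r_4 = 0.51, with a weaker echo at lag 8 (0.36); the remaining lags stay at or below 0.24.
The dominant spike at lag 4 indicates a seasonal period of 4.

4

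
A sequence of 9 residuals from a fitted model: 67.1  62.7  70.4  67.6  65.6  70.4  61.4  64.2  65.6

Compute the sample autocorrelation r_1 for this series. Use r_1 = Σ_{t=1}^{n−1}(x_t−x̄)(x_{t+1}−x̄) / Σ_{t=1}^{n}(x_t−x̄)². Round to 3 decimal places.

-0.318

Mean x̄ = (67.1 + 62.7 + 70.4 + 67.6 + 65.6 + 70.4 + 61.4 + 64.2 + 65.6)/9 = 66.1111
Numerator Σ_{t=1}^{8}(x_t−x̄)(x_{t+1}−x̄) = -24.7957
Denominator Σ(x_t−x̄)² = 77.9889
r_1 = -24.7957 / 77.9889 = -0.318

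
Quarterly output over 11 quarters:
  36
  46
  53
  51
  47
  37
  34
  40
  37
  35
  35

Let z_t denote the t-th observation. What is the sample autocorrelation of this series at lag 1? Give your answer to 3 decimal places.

0.599

Mean z̄ = (36 + 46 + 53 + 51 + 47 + 37 + 34 + 40 + 37 + 35 + 35)/11 = 41.0000
Numerator Σ_{t=1}^{10}(z_t−z̄)(z_{t+1}−z̄) = 290.0000
Denominator Σ(z_t−z̄)² = 484.0000
r_1 = 290.0000 / 484.0000 = 0.599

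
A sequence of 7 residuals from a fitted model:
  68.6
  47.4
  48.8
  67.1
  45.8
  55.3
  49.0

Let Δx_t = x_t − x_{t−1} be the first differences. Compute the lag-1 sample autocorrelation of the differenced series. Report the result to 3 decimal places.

-0.491

First differences Δx: -21.2, 1.4, 18.3, -21.3, 9.5, -6.3
Mean of differences = -3.2667
Numerator Σ(Δx_t−Δx̄)(Δx_{t+1}−Δx̄) = -640.9144
Denominator Σ(Δx_t−Δx̄)² = 1305.8933
r_1(Δx) = -640.9144 / 1305.8933 = -0.491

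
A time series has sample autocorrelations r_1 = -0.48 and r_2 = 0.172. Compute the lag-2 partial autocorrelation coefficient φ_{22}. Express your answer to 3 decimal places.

-0.076

φ_{22} = (r_2 − r_1²) / (1 − r_1²)
r_1² = (-0.48)² = 0.2304
Numerator = 0.172 − 0.2304 = -0.0584; denominator = 1 − 0.2304 = 0.7696
φ_{22} = -0.0584 / 0.7696 = -0.076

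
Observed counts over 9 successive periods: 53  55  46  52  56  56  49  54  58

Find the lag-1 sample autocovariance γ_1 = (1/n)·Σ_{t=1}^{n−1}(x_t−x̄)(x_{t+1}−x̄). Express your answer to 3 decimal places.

Mean x̄ = (53 + 55 + 46 + 52 + 56 + 56 + 49 + 54 + 58)/9 = 53.2222
Σ_{t=1}^{8}(x_t−x̄)(x_{t+1}−x̄) = -11.3827
γ_1 = -11.3827 / 9 = -1.265

-1.265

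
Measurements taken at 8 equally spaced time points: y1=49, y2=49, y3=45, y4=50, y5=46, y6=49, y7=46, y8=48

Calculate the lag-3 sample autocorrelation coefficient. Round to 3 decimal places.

-0.306

Mean ȳ = (49 + 49 + 45 + 50 + 46 + 49 + 46 + 48)/8 = 47.7500
Deviations from mean: 1.2500, 1.2500, -2.7500, 2.2500, -1.7500, 1.2500, -1.7500, 0.2500
Σ(y_t−ȳ)(y_{t+3}−ȳ) = (2.8125) + (-2.1875) + (-3.4375) + (-3.9375) + (-0.4375) = -7.1875
Denominator Σ(y_t−ȳ)² = 23.5000
r_3 = -7.1875 / 23.5000 = -0.306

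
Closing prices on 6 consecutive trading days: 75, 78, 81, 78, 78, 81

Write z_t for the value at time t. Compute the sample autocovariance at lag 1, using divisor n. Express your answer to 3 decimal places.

-0.292

Mean z̄ = (75 + 78 + 81 + 78 + 78 + 81)/6 = 78.5000
Deviations: -3.5000, -0.5000, 2.5000, -0.5000, -0.5000, 2.5000
Σ_{t=1}^{5}(z_t−z̄)(z_{t+1}−z̄) = -1.7500
γ_1 = -1.7500 / 6 = -0.292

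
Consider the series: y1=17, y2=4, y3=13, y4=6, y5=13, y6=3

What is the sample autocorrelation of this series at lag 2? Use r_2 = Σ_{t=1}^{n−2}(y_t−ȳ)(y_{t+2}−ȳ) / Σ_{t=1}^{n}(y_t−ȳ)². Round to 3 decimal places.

0.487

Mean ȳ = (17 + 4 + 13 + 6 + 13 + 3)/6 = 9.3333
Deviations from mean: 7.6667, -5.3333, 3.6667, -3.3333, 3.6667, -6.3333
Σ(y_t−ȳ)(y_{t+2}−ȳ) = (28.1111) + (17.7778) + (13.4444) + (21.1111) = 80.4444
Denominator Σ(y_t−ȳ)² = 165.3333
r_2 = 80.4444 / 165.3333 = 0.487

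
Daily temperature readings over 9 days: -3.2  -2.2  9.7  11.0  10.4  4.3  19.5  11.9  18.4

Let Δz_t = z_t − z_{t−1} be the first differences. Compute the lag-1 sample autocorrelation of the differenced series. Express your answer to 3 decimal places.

First differences Δz: 1.0, 11.9, 1.3, -0.6, -6.1, 15.2, -7.6, 6.5
Mean of differences = 2.7000
Numerator Σ(Δz_t−Δz̄)(Δz_{t+1}−Δz̄) = -272.7500
Denominator Σ(Δz_t−Δz̄)² = 454.6000
r_1(Δz) = -272.7500 / 454.6000 = -0.600

-0.600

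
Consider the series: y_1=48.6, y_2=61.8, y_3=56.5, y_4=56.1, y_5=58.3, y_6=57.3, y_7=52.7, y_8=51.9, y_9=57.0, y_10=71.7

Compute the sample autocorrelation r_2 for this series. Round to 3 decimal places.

Mean ȳ = (48.6 + 61.8 + 56.5 + 56.1 + 58.3 + 57.3 + 52.7 + 51.9 + 57.0 + 71.7)/10 = 57.1900
Numerator Σ_{t=1}^{8}(y_t−ȳ)(y_{t+2}−ȳ) = -81.4542
Denominator Σ(y_t−ȳ)² = 356.6690
r_2 = -81.4542 / 356.6690 = -0.228

-0.228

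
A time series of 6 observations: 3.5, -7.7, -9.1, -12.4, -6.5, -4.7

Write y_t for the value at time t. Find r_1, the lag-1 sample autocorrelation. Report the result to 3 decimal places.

0.067

Mean ȳ = (3.5 − 7.7 − 9.1 − 12.4 − 6.5 − 4.7)/6 = -6.1500
Σ(y_t−ȳ)(y_{t+1}−ȳ) = (-14.9575) + (4.5725) + (18.4375) + (2.1875) + (-0.5075) = 9.7325
Denominator Σ(y_t−ȳ)² = 145.5150
r_1 = 9.7325 / 145.5150 = 0.067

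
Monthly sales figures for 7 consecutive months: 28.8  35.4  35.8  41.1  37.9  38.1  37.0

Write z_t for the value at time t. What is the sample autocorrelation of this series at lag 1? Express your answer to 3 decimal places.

Mean z̄ = (28.8 + 35.4 + 35.8 + 41.1 + 37.9 + 38.1 + 37.0)/7 = 36.3000
Deviations from mean: -7.5000, -0.9000, -0.5000, 4.8000, 1.6000, 1.8000, 0.7000
Numerator Σ_{t=1}^{6}(z_t−z̄)(z_{t+1}−z̄) = 16.6200
Denominator Σ(z_t−z̄)² = 86.6400
r_1 = 16.6200 / 86.6400 = 0.192

0.192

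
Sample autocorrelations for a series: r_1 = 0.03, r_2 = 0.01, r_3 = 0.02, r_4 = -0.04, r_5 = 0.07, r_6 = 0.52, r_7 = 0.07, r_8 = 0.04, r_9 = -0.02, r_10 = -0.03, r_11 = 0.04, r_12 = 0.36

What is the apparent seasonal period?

The largest autocorrelation is r_6 = 0.52, with a weaker echo at lag 12 (0.36); the remaining lags stay at or below 0.07.
The dominant spike at lag 6 indicates a seasonal period of 6.

6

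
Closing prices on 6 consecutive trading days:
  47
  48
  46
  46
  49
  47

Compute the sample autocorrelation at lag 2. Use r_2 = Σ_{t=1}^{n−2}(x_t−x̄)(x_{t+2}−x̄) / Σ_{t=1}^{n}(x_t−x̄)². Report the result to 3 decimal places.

-0.398

Mean x̄ = (47 + 48 + 46 + 46 + 49 + 47)/6 = 47.1667
Deviations from mean: -0.1667, 0.8333, -1.1667, -1.1667, 1.8333, -0.1667
Numerator Σ_{t=1}^{4}(x_t−x̄)(x_{t+2}−x̄) = -2.7222
Denominator Σ(x_t−x̄)² = 6.8333
r_2 = -2.7222 / 6.8333 = -0.398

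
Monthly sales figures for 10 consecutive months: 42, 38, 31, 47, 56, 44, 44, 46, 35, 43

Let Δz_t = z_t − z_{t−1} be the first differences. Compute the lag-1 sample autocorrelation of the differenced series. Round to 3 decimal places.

-0.215

First differences Δz: -4, -7, 16, 9, -12, 0, 2, -11, 8
Mean of differences = 0.1111
Numerator Σ(Δz_t−Δz̄)(Δz_{t+1}−Δz̄) = -157.6790
Denominator Σ(Δz_t−Δz̄)² = 734.8889
r_1(Δz) = -157.6790 / 734.8889 = -0.215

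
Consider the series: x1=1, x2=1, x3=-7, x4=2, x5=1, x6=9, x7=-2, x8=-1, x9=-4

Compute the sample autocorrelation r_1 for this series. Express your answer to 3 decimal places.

Mean x̄ = (1 + 1 − 7 + 2 + 1 + 9 − 2 − 1 − 4)/9 = 0.0000
Numerator Σ_{t=1}^{8}(x_t−x̄)(x_{t+1}−x̄) = -21.0000
Denominator Σ(x_t−x̄)² = 158.0000
r_1 = -21.0000 / 158.0000 = -0.133

-0.133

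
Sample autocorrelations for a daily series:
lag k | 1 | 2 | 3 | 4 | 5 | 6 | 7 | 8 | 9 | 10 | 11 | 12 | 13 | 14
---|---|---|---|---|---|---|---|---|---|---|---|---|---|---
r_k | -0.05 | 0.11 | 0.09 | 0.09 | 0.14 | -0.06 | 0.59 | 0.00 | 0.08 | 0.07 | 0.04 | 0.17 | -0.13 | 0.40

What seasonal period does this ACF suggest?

7

The largest autocorrelation is r_7 = 0.59, with a weaker echo at lag 14 (0.40); the remaining lags stay at or below 0.17.
The dominant spike at lag 7 indicates a seasonal period of 7.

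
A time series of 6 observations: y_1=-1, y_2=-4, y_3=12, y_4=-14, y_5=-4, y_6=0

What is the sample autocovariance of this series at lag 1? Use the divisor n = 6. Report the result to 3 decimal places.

Mean ȳ = (-1 − 4 + 12 − 14 − 4 + 0)/6 = -1.8333
Σ_{t=1}^{5}(y_t−ȳ)(y_{t+1}−ȳ) = -177.6944
γ_1 = -177.6944 / 6 = -29.616

-29.616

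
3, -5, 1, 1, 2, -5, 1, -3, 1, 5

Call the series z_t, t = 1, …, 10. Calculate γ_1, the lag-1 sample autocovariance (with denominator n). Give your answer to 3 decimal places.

-3.231

Mean z̄ = (3 − 5 + 1 + 1 + 2 − 5 + 1 − 3 + 1 + 5)/10 = 0.1000
Σ_{t=1}^{9}(z_t−z̄)(z_{t+1}−z̄) = -32.3100
γ_1 = -32.3100 / 10 = -3.231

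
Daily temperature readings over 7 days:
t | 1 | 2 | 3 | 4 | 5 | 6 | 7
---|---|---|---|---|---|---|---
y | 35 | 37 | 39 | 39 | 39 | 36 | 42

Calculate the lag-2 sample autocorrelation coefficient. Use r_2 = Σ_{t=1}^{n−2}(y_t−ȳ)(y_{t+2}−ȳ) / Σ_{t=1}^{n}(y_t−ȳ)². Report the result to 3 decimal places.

Mean ȳ = (35 + 37 + 39 + 39 + 39 + 36 + 42)/7 = 38.1429
Numerator Σ_{t=1}^{5}(y_t−ȳ)(y_{t+2}−ȳ) = -1.4694
Denominator Σ(y_t−ȳ)² = 32.8571
r_2 = -1.4694 / 32.8571 = -0.045

-0.045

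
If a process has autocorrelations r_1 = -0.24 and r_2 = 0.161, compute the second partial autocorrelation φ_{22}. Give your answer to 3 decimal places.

0.110

φ_{22} = (r_2 − r_1²) / (1 − r_1²)
r_1² = (-0.24)² = 0.0576
Numerator = 0.161 − 0.0576 = 0.1034; denominator = 1 − 0.0576 = 0.9424
φ_{22} = 0.1034 / 0.9424 = 0.110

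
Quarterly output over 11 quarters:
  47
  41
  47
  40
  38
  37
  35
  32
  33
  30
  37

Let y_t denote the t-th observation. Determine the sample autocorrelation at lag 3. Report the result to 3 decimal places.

Mean ȳ = (47 + 41 + 47 + 40 + 38 + 37 + 35 + 32 + 33 + 30 + 37)/11 = 37.9091
Numerator Σ_{t=1}^{8}(y_t−ȳ)(y_{t+3}−ȳ) = 37.2479
Denominator Σ(y_t−ȳ)² = 310.9091
r_3 = 37.2479 / 310.9091 = 0.120

0.120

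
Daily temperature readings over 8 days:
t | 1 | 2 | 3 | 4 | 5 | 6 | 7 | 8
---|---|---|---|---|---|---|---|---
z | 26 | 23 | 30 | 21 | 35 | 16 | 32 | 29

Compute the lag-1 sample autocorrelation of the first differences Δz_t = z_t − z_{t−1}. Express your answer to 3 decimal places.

First differences Δz: -3, 7, -9, 14, -19, 16, -3
Mean of differences = 0.4286
Numerator Σ(Δz_t−Δz̄)(Δz_{t+1}−Δz̄) = -832.0408
Denominator Σ(Δz_t−Δz̄)² = 959.7143
r_1(Δz) = -832.0408 / 959.7143 = -0.867

-0.867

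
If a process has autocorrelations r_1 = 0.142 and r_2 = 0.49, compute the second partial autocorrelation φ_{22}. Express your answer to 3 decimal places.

φ_{22} = (r_2 − r_1²) / (1 − r_1²)
r_1² = (0.142)² = 0.020164
Numerator = 0.49 − 0.0202 = 0.4698; denominator = 1 − 0.0202 = 0.9798
φ_{22} = 0.4698 / 0.9798 = 0.480

0.480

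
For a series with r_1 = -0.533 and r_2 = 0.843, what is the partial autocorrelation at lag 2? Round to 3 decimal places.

0.781

φ_{22} = (r_2 − r_1²) / (1 − r_1²)
r_1² = (-0.533)² = 0.284089
Numerator = 0.843 − 0.2841 = 0.5589; denominator = 1 − 0.2841 = 0.7159
φ_{22} = 0.5589 / 0.7159 = 0.781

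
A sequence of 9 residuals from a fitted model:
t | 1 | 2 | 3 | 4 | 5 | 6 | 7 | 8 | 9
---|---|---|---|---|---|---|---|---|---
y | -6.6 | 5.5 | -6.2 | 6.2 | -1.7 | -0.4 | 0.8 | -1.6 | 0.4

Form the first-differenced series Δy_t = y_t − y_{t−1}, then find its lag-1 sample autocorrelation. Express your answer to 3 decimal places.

-0.781

First differences Δy: 12.1, -11.7, 12.4, -7.9, 1.3, 1.2, -2.4, 2.0
Mean of differences = 0.8750
Numerator Σ(Δy_t−Δȳ)(Δy_{t+1}−Δȳ) = -395.5531
Denominator Σ(Δy_t−Δȳ)² = 506.2350
r_1(Δy) = -395.5531 / 506.2350 = -0.781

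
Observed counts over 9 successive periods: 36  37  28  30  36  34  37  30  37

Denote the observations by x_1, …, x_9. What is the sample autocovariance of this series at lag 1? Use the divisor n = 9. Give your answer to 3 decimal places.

-2.298

Mean x̄ = (36 + 37 + 28 + 30 + 36 + 34 + 37 + 30 + 37)/9 = 33.8889
Σ_{t=1}^{8}(x_t−x̄)(x_{t+1}−x̄) = -20.6790
γ_1 = -20.6790 / 9 = -2.298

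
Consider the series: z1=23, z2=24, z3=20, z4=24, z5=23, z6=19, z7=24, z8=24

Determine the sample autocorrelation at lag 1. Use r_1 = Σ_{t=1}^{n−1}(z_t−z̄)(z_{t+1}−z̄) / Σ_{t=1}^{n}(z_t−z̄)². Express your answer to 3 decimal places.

Mean z̄ = (23 + 24 + 20 + 24 + 23 + 19 + 24 + 24)/8 = 22.6250
Deviations from mean: 0.3750, 1.3750, -2.6250, 1.3750, 0.3750, -3.6250, 1.3750, 1.3750
Numerator Σ_{t=1}^{7}(z_t−z̄)(z_{t+1}−z̄) = -10.6406
Denominator Σ(z_t−z̄)² = 27.8750
r_1 = -10.6406 / 27.8750 = -0.382

-0.382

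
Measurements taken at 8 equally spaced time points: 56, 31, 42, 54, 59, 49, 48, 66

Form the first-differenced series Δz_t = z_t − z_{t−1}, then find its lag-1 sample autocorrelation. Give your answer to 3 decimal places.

-0.126

First differences Δz: -25, 11, 12, 5, -10, -1, 18
Mean of differences = 1.4286
Numerator Σ(Δz_t−Δz̄)(Δz_{t+1}−Δz̄) = -167.3265
Denominator Σ(Δz_t−Δz̄)² = 1325.7143
r_1(Δz) = -167.3265 / 1325.7143 = -0.126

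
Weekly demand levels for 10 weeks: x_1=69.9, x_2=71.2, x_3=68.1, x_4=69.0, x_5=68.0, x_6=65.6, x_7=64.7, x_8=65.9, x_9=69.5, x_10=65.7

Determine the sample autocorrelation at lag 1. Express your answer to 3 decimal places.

0.331

Mean x̄ = (69.9 + 71.2 + 68.1 + 69.0 + 68.0 + 65.6 + 64.7 + 65.9 + 69.5 + 65.7)/10 = 67.7600
Numerator Σ_{t=1}^{9}(x_t−x̄)(x_{t+1}−x̄) = 14.2124
Denominator Σ(x_t−x̄)² = 42.8840
r_1 = 14.2124 / 42.8840 = 0.331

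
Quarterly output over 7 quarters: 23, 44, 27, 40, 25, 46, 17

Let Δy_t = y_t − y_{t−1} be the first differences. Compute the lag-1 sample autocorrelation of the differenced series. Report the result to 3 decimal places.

First differences Δy: 21, -17, 13, -15, 21, -29
Mean of differences = -1.0000
Numerator Σ(Δy_t−Δȳ)(Δy_{t+1}−Δȳ) = -1696.0000
Denominator Σ(Δy_t−Δȳ)² = 2400.0000
r_1(Δy) = -1696.0000 / 2400.0000 = -0.707

-0.707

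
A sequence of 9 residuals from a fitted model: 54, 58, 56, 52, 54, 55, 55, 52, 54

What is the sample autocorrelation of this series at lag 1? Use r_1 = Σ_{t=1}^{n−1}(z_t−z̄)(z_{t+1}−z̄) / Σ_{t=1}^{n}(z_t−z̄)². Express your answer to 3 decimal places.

0.036

Mean z̄ = (54 + 58 + 56 + 52 + 54 + 55 + 55 + 52 + 54)/9 = 54.4444
Numerator Σ_{t=1}^{8}(z_t−z̄)(z_{t+1}−z̄) = 1.0247
Denominator Σ(z_t−z̄)² = 28.2222
r_1 = 1.0247 / 28.2222 = 0.036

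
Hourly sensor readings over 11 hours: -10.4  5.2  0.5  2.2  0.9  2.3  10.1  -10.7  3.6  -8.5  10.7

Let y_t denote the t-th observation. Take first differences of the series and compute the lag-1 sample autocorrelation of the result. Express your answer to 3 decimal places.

-0.635

First differences Δy: 15.6, -4.7, 1.7, -1.3, 1.4, 7.8, -20.8, 14.3, -12.1, 19.2
Mean of differences = 2.1100
Numerator Σ(Δy_t−Δȳ)(Δy_{t+1}−Δȳ) = -914.9951
Denominator Σ(Δy_t−Δȳ)² = 1440.4890
r_1(Δy) = -914.9951 / 1440.4890 = -0.635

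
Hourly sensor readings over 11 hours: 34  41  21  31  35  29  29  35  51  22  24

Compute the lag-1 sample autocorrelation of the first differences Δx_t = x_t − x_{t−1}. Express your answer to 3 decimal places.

-0.446

First differences Δx: 7, -20, 10, 4, -6, 0, 6, 16, -29, 2
Mean of differences = -1.0000
Numerator Σ(Δx_t−Δx̄)(Δx_{t+1}−Δx̄) = -770.0000
Denominator Σ(Δx_t−Δx̄)² = 1728.0000
r_1(Δx) = -770.0000 / 1728.0000 = -0.446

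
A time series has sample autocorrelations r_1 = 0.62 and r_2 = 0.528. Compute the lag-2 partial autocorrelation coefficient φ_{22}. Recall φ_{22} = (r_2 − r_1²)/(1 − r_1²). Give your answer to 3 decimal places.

0.233

φ_{22} = (r_2 − r_1²) / (1 − r_1²)
r_1² = (0.62)² = 0.3844
Numerator = 0.528 − 0.3844 = 0.1436; denominator = 1 − 0.3844 = 0.6156
φ_{22} = 0.1436 / 0.6156 = 0.233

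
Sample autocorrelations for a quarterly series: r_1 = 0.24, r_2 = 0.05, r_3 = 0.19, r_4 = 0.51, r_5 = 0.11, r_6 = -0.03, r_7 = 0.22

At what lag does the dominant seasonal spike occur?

4

The largest autocorrelation is r_4 = 0.51; the remaining lags stay at or below 0.24. The elevated value at lag 1 (0.24), dropping to 0.05 at lag 2, reflects decaying short-term dependence rather than seasonality.
The dominant spike at lag 4 indicates a seasonal period of 4.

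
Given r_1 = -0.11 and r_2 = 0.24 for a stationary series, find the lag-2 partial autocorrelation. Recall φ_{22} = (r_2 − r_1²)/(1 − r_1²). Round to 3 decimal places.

φ_{22} = (r_2 − r_1²) / (1 − r_1²)
r_1² = (-0.11)² = 0.0121
Numerator = 0.24 − 0.0121 = 0.2279; denominator = 1 − 0.0121 = 0.9879
φ_{22} = 0.2279 / 0.9879 = 0.231

0.231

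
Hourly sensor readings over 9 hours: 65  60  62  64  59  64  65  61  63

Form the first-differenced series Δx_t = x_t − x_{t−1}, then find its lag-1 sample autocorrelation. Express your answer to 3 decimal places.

First differences Δx: -5, 2, 2, -5, 5, 1, -4, 2
Mean of differences = -0.2500
Numerator Σ(Δx_t−Δx̄)(Δx_{t+1}−Δx̄) = -47.8125
Denominator Σ(Δx_t−Δx̄)² = 103.5000
r_1(Δx) = -47.8125 / 103.5000 = -0.462

-0.462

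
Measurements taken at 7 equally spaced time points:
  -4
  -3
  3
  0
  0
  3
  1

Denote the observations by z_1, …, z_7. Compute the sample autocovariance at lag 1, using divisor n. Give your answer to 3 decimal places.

0.857

Mean z̄ = (-4 − 3 + 3 + 0 + 0 + 3 + 1)/7 = 0.0000
Σ_{t=1}^{6}(z_t−z̄)(z_{t+1}−z̄) = 6.0000
γ_1 = 6.0000 / 7 = 0.857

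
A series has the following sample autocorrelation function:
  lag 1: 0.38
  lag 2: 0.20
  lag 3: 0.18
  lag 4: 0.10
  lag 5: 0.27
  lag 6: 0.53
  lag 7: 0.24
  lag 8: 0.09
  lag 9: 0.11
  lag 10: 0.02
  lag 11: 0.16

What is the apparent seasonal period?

The largest autocorrelation is r_6 = 0.53; the remaining lags stay at or below 0.38. The elevated value at lag 1 (0.38), dropping to 0.20 at lag 2, reflects decaying short-term dependence rather than seasonality.
The dominant spike at lag 6 indicates a seasonal period of 6.

6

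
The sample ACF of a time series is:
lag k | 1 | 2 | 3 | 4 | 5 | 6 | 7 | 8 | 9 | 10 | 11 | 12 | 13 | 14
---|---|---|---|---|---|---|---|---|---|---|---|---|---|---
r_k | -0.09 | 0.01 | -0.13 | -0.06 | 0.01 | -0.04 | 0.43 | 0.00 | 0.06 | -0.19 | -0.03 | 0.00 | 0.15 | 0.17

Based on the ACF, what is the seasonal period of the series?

7

The largest autocorrelation is r_7 = 0.43, with a weaker echo at lag 14 (0.17); the remaining lags stay at or below 0.15.
The dominant spike at lag 7 indicates a seasonal period of 7.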